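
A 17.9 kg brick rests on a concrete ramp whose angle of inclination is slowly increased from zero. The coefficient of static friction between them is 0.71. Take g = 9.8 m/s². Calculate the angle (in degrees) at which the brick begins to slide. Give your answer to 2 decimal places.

35.37°

At the threshold of sliding, static friction is at its maximum μ_s N and exactly balances the weight component along the incline: mg sin θ = μ_s mg cos θ.
Hence tan θ = μ_s = 0.71, so θ = arctan(0.71) = 35.3748°.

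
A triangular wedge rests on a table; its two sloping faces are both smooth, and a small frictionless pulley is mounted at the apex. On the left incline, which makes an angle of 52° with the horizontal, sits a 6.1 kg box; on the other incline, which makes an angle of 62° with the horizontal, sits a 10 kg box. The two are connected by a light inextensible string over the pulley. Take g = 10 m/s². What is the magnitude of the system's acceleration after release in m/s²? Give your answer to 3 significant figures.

2.50 m/s²

Resolve each weight along its own incline: the 6.1 kg mass has component 6.1 × 10 × sin 52° = 48.069 N down its slope, and the 10 kg mass has 10 × 10 × sin 62° = 88.295 N down its slope.
The 10 kg side's 88.295 N exceeds the other side's 48.069 N, so that mass slides down and the 6.1 kg mass slides up. Taking that direction as positive, Newton's second law for the whole system gives 88.295 − 48.069 = (6.1 + 10) a, so a = 40.226 / 16.1 = 2.4985 m/s².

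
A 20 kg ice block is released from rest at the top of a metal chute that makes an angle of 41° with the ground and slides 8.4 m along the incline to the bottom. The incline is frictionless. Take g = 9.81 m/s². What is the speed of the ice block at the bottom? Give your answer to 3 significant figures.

The weight component along the incline is mg sin 41° = 128.719 N and the normal force is N = mg cos 41° = 148.074 N.
With no friction, a = g sin 41° = 6.4359 m/s².
Starting from rest over a distance of 8.4 m, v² = 2aL = 2 × 6.4359 × 8.4 = 108.1231, so v = 10.3982 m/s.

10.4 m/s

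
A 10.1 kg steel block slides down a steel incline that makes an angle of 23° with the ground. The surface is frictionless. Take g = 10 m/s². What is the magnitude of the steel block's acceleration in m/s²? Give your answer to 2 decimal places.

Resolving the weight along the incline: the component pulling the steel block down the slope is mg sin 23° = 10.1 × 10 × 0.3907 = 39.461 N, and the normal force is N = mg cos 23° = 10.1 × 10 × 0.9205 = 92.971 N.
With no friction the net force along the incline is 39.461 N, so a = g sin 23° = 39.461 / 10.1 = 3.9070 m/s².

3.91 m/s²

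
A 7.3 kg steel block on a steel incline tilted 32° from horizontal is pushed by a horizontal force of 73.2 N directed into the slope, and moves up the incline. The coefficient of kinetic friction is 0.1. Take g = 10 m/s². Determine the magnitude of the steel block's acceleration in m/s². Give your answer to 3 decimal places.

The horizontal push has components F cos 32° = 73.2 × 0.8480 = 62.074 N up the incline and F sin 32° = 73.2 × 0.5299 = 38.789 N pressing into the surface.
The normal force is therefore N = mg cos 32° + F sin 32° = 61.904 + 38.789 = 100.693 N, and kinetic friction down the slope is μN = 0.1 × 100.693 = 10.069 N.
Along the incline: F cos 32° − mg sin 32° − μN = ma, so 62.074 − 38.683 − 10.069 = 7.3 a, giving a = 1.8249 m/s².

1.825 m/s²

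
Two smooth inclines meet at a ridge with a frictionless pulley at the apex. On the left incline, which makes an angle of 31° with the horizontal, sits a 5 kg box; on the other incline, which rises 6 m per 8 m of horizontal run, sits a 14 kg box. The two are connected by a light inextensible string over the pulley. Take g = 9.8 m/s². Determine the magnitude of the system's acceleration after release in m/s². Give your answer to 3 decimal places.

3.004 m/s²

Resolve each weight along its own incline: the 5 kg mass has component 5 × 9.8 × sin 31° = 25.237 N down its slope, and the 14 kg mass has 14 × 9.8 × sin 36.87° = 82.320 N down its slope.
The 14 kg side's 82.320 N exceeds the other side's 25.237 N, so that mass slides down and the 5 kg mass slides up. Taking that direction as positive, Newton's second law for the whole system gives 82.320 − 25.237 = (5 + 14) a, so a = 57.083 / 19 = 3.0044 m/s².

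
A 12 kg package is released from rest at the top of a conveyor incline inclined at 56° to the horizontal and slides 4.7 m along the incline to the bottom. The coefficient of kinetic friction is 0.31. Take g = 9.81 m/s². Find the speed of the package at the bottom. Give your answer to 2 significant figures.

The weight component along the incline is mg sin 56° = 97.594 N and the normal force is N = mg cos 56° = 65.828 N.
Friction up the slope is f = μN = 0.31 × 65.828 = 20.407 N, so the net downslope force is 97.594 − 20.407 = 77.187 N and a = 77.187 / 12 = 6.4322 m/s².
Starting from rest over a distance of 4.7 m, v² = 2aL = 2 × 6.4322 × 4.7 = 60.4627, so v = 7.7758 m/s.

7.8 m/s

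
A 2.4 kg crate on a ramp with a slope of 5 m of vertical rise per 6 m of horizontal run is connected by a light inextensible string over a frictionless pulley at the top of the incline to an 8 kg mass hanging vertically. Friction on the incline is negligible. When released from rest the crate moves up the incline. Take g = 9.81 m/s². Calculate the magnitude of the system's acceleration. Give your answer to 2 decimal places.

6.10 m/s²

For the crate on the incline: the weight component along the slope is m₁g sin 39.81° = 2.4 × 9.81 × 0.6402 = 15.073 N and the normal force is N = m₁g cos 39.81° = 18.087 N.
Newton's second law for the crate (up-slope positive): T − 15.073 = 2.4 a. For the hanging mass (downward positive): 8 × 9.81 − T = 8 a.
Adding the two equations eliminates T: 63.407 = 10.4 a, so a = 6.0968 m/s².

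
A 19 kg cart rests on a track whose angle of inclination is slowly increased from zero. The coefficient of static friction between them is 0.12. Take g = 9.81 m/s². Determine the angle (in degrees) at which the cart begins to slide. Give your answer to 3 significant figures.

6.84°

At the threshold of sliding, static friction is at its maximum μ_s N and exactly balances the weight component along the incline: mg sin θ = μ_s mg cos θ.
Hence tan θ = μ_s = 0.12, so θ = arctan(0.12) = 6.8428°.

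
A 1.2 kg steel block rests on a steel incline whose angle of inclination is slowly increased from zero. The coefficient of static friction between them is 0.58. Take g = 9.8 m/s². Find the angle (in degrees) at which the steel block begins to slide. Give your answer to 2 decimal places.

At the threshold of sliding, static friction is at its maximum μ_s N and exactly balances the weight component along the incline: mg sin θ = μ_s mg cos θ.
Hence tan θ = μ_s = 0.58, so θ = arctan(0.58) = 30.1137°.

30.11°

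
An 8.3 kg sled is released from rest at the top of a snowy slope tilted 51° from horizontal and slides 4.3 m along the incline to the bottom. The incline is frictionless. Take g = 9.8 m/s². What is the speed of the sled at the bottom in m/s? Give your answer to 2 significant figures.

The weight component along the incline is mg sin 51° = 63.213 N and the normal force is N = mg cos 51° = 51.189 N.
With no friction, a = g sin 51° = 7.6160 m/s².
Starting from rest over a distance of 4.3 m, v² = 2aL = 2 × 7.6160 × 4.3 = 65.4976, so v = 8.0931 m/s.

8.1 m/s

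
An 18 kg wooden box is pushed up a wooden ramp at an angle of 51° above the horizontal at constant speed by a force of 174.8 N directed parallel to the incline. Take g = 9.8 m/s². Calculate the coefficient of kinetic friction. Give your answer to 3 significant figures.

At constant speed ΣF = 0 along the incline. The applied 174.8 N acts up the slope; the weight component mg sin 51° = 137.089 N and kinetic friction μN both act down the slope.
So 174.8 = 137.089 + μ × 111.012, giving μ = (174.8 − 137.089) / 111.012 = 0.3397.

0.340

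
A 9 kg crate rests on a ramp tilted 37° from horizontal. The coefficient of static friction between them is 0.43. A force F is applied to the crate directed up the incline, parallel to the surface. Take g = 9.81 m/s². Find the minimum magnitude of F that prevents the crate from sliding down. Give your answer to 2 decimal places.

The normal force is N = mg cos 37° = 70.512 N. With F at its minimum the crate is on the verge of sliding down, so static friction is at its maximum μ_s N = 0.43 × 70.512 = 30.320 N and acts up the slope.
Equilibrium along the incline: F + μ_s N = mg sin 37°, so F = 53.134 − 30.320 = 22.814 N.

22.81 N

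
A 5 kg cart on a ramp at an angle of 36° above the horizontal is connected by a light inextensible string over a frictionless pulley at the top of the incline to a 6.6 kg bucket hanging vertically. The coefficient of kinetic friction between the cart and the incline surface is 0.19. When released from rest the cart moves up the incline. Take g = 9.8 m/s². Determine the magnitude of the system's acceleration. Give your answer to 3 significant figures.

2.44 m/s²

For the cart on the incline: the weight component along the slope is m₁g sin 36° = 5 × 9.8 × 0.5878 = 28.802 N and the normal force is N = m₁g cos 36° = 39.642 N.
Kinetic friction opposes the cart's motion up the incline: f = μN = 0.19 × 39.642 = 7.532 N acting down the slope.
Newton's second law for the cart (up-slope positive): T − 28.802 − 7.532 = 5 a. For the hanging bucket (downward positive): 6.6 × 9.8 − T = 6.6 a.
Adding the two equations eliminates T: 28.346 = 11.6 a, so a = 2.4436 m/s².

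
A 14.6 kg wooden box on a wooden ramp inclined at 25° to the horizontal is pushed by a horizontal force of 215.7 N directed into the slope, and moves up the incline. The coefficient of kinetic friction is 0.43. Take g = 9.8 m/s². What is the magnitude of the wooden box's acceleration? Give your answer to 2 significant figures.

The horizontal push has components F cos 25° = 215.7 × 0.9063 = 195.489 N up the incline and F sin 25° = 215.7 × 0.4226 = 91.155 N pressing into the surface.
The normal force is therefore N = mg cos 25° + F sin 25° = 129.673 + 91.155 = 220.828 N, and kinetic friction down the slope is μN = 0.43 × 220.828 = 94.956 N.
Along the incline: F cos 25° − mg sin 25° − μN = ma, so 195.489 − 60.466 − 94.956 = 14.6 a, giving a = 2.7443 m/s².

2.7 m/s²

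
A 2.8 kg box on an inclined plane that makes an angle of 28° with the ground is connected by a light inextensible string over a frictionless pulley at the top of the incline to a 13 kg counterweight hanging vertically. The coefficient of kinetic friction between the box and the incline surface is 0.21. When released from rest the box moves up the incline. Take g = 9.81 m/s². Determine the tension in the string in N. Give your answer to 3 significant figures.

For the box on the incline: the weight component along the slope is m₁g sin 28° = 2.8 × 9.81 × 0.4695 = 12.896 N and the normal force is N = m₁g cos 28° = 24.253 N.
Kinetic friction opposes the box's motion up the incline: f = μN = 0.21 × 24.253 = 5.093 N acting down the slope.
Newton's second law for the box (up-slope positive): T − 12.896 − 5.093 = 2.8 a. For the hanging counterweight (downward positive): 13 × 9.81 − T = 13 a.
Adding the two equations eliminates T: 109.541 = 15.8 a, so a = 6.9330 m/s².
Then from the hanging counterweight's equation, T = 13 × (9.81 − 6.9330) = 37.401 N.

37.4 N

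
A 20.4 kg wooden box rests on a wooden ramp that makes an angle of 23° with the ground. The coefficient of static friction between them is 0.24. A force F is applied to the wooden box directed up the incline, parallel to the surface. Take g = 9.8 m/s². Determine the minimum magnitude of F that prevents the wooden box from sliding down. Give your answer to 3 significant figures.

The normal force is N = mg cos 23° = 184.027 N. With F at its minimum the wooden box is on the verge of sliding down, so static friction is at its maximum μ_s N = 0.24 × 184.027 = 44.166 N and acts up the slope.
Equilibrium along the incline: F + μ_s N = mg sin 23°, so F = 78.115 − 44.166 = 33.949 N.

33.9 N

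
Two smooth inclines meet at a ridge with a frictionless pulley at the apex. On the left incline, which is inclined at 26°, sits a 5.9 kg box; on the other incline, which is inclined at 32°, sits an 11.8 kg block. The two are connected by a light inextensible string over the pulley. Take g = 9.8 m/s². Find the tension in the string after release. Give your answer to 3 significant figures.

37.3 N

Resolve each weight along its own incline: the 5.9 kg mass has component 5.9 × 9.8 × sin 26° = 25.347 N down its slope, and the 11.8 kg mass has 11.8 × 9.8 × sin 32° = 61.280 N down its slope.
The 11.8 kg side's 61.280 N exceeds the other side's 25.347 N, so that mass slides down and the 5.9 kg mass slides up. Taking that direction as positive, Newton's second law for the whole system gives 61.280 − 25.347 = (5.9 + 11.8) a, so a = 35.933 / 17.7 = 2.0301 m/s².
For the 5.9 kg mass (up-slope positive): T − 25.347 = 5.9 × 2.0301, so T = 37.325 N.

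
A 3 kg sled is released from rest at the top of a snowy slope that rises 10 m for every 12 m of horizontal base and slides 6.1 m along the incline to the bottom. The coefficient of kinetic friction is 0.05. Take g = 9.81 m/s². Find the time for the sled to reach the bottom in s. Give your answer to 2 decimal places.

The weight component along the incline is mg sin 39.81° = 18.841 N and the normal force is N = mg cos 39.81° = 22.609 N.
Friction up the slope is f = μN = 0.05 × 22.609 = 1.130 N, so the net downslope force is 18.841 − 1.130 = 17.711 N and a = 17.711 / 3 = 5.9037 m/s².
Starting from rest, L = ½at², so t = √(2L/a) = √(2 × 6.1 / 5.9037) = 1.4375 s.

1.44 s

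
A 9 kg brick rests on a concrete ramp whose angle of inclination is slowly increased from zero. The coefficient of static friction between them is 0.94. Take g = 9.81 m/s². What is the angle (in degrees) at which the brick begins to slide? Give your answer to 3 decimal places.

At the threshold of sliding, static friction is at its maximum μ_s N and exactly balances the weight component along the incline: mg sin θ = μ_s mg cos θ.
Hence tan θ = μ_s = 0.94, so θ = arctan(0.94) = 43.2285°.

43.229°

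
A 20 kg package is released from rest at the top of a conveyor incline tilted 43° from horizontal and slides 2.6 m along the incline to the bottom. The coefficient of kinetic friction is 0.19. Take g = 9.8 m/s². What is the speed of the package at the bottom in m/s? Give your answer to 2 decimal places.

5.26 m/s

The weight component along the incline is mg sin 43° = 133.672 N and the normal force is N = mg cos 43° = 143.345 N.
Friction up the slope is f = μN = 0.19 × 143.345 = 27.236 N, so the net downslope force is 133.672 − 27.236 = 106.436 N and a = 106.436 / 20 = 5.3218 m/s².
Starting from rest over a distance of 2.6 m, v² = 2aL = 2 × 5.3218 × 2.6 = 27.6734, so v = 5.2606 m/s.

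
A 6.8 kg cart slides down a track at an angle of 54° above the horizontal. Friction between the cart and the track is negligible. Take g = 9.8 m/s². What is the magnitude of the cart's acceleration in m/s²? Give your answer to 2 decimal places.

Resolving the weight along the incline: the component pulling the cart down the slope is mg sin 54° = 6.8 × 9.8 × 0.8090 = 53.912 N, and the normal force is N = mg cos 54° = 6.8 × 9.8 × 0.5878 = 39.171 N.
With no friction the net force along the incline is 53.912 N, so a = g sin 54° = 53.912 / 6.8 = 7.9282 m/s².

7.93 m/s²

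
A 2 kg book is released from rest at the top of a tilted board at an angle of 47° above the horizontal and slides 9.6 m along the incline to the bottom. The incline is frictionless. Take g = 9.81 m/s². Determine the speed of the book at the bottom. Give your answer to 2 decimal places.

The weight component along the incline is mg sin 47° = 14.349 N and the normal force is N = mg cos 47° = 13.381 N.
With no friction, a = g sin 47° = 7.1746 m/s².
Starting from rest over a distance of 9.6 m, v² = 2aL = 2 × 7.1746 × 9.6 = 137.7523, so v = 11.7368 m/s.

11.74 m/s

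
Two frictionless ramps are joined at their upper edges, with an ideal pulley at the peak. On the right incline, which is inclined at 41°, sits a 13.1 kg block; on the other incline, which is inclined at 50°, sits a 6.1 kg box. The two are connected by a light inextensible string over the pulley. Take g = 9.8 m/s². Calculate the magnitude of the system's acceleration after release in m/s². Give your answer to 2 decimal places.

2.00 m/s²

Resolve each weight along its own incline: the 13.1 kg mass has component 13.1 × 9.8 × sin 41° = 84.225 N down its slope, and the 6.1 kg mass has 6.1 × 9.8 × sin 50° = 45.794 N down its slope.
The 13.1 kg side's 84.225 N exceeds the other side's 45.794 N, so that mass slides down and the 6.1 kg mass slides up. Taking that direction as positive, Newton's second law for the whole system gives 84.225 − 45.794 = (13.1 + 6.1) a, so a = 38.431 / 19.2 = 2.0016 m/s².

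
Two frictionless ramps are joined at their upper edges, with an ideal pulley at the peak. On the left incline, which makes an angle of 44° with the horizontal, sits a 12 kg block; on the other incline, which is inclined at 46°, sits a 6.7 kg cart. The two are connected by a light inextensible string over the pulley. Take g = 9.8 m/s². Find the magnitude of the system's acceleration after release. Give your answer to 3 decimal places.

Resolve each weight along its own incline: the 12 kg mass has component 12 × 9.8 × sin 44° = 81.692 N down its slope, and the 6.7 kg mass has 6.7 × 9.8 × sin 46° = 47.232 N down its slope.
The 12 kg side's 81.692 N exceeds the other side's 47.232 N, so that mass slides down and the 6.7 kg mass slides up. Taking that direction as positive, Newton's second law for the whole system gives 81.692 − 47.232 = (12 + 6.7) a, so a = 34.460 / 18.7 = 1.8428 m/s².

1.843 m/s²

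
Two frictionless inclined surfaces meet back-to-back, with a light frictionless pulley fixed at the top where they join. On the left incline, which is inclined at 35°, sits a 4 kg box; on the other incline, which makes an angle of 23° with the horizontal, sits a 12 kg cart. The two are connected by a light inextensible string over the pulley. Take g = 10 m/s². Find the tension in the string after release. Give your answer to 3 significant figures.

Resolve each weight along its own incline: the 4 kg mass has component 4 × 10 × sin 35° = 22.943 N down its slope, and the 12 kg mass has 12 × 10 × sin 23° = 46.888 N down its slope.
The 12 kg side's 46.888 N exceeds the other side's 22.943 N, so that mass slides down and the 4 kg mass slides up. Taking that direction as positive, Newton's second law for the whole system gives 46.888 − 22.943 = (4 + 12) a, so a = 23.945 / 16 = 1.4966 m/s².
For the 4 kg mass (up-slope positive): T − 22.943 = 4 × 1.4966, so T = 28.929 N.

28.9 N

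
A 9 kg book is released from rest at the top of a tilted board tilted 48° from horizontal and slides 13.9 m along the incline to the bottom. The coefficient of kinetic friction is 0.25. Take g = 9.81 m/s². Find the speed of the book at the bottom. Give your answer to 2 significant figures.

The weight component along the incline is mg sin 48° = 65.612 N and the normal force is N = mg cos 48° = 59.078 N.
Friction up the slope is f = μN = 0.25 × 59.078 = 14.770 N, so the net downslope force is 65.612 − 14.770 = 50.842 N and a = 50.842 / 9 = 5.6491 m/s².
Starting from rest over a distance of 13.9 m, v² = 2aL = 2 × 5.6491 × 13.9 = 157.0450, so v = 12.5318 m/s.

13 m/s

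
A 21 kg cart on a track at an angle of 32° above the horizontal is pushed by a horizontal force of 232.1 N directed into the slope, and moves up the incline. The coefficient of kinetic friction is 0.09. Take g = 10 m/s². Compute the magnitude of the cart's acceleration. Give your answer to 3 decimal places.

The horizontal push has components F cos 32° = 232.1 × 0.8480 = 196.821 N up the incline and F sin 32° = 232.1 × 0.5299 = 122.990 N pressing into the surface.
The normal force is therefore N = mg cos 32° + F sin 32° = 178.080 + 122.990 = 301.070 N, and kinetic friction down the slope is μN = 0.09 × 301.070 = 27.096 N.
Along the incline: F cos 32° − mg sin 32° − μN = ma, so 196.821 − 111.279 − 27.096 = 21 a, giving a = 2.7831 m/s².

2.783 m/s²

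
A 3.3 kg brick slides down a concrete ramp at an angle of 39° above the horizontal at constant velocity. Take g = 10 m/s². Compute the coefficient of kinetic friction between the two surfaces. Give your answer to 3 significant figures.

0.810

At constant velocity the net force along the incline is zero: mg sin 39° = μ mg cos 39°.
So μ = tan 39° = 0.6293 / 0.7771 = 0.8098.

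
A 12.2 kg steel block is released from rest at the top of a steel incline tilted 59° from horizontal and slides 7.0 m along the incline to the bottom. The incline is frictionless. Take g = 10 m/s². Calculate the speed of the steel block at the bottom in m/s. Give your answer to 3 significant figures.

The weight component along the incline is mg sin 59° = 104.574 N and the normal force is N = mg cos 59° = 62.835 N.
With no friction, a = g sin 59° = 8.5717 m/s².
Starting from rest over a distance of 7.0 m, v² = 2aL = 2 × 8.5717 × 7.0 = 120.0038, so v = 10.9546 m/s.

11.0 m/s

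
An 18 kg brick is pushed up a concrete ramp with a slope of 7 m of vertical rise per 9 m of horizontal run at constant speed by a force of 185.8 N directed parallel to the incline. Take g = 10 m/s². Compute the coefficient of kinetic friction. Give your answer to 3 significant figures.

At constant speed ΣF = 0 along the incline. The applied 185.8 N acts up the slope; the weight component mg sin 37.87° = 110.509 N and kinetic friction μN both act down the slope.
So 185.8 = 110.509 + μ × 142.083, giving μ = (185.8 − 110.509) / 142.083 = 0.5299.

0.530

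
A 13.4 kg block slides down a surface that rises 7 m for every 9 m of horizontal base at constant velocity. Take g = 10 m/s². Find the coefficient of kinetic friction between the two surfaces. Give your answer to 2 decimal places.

0.78

At constant velocity the net force along the incline is zero: mg sin 37.87° = μ mg cos 37.87°.
So μ = tan 37.87° = 0.6139 / 0.7894 = 0.7777.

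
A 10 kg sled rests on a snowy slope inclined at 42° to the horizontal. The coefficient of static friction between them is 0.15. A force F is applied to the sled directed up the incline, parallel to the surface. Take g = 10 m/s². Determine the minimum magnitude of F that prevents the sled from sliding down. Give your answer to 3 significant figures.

The normal force is N = mg cos 42° = 74.314 N. With F at its minimum the sled is on the verge of sliding down, so static friction is at its maximum μ_s N = 0.15 × 74.314 = 11.147 N and acts up the slope.
Equilibrium along the incline: F + μ_s N = mg sin 42°, so F = 66.913 − 11.147 = 55.766 N.

55.8 N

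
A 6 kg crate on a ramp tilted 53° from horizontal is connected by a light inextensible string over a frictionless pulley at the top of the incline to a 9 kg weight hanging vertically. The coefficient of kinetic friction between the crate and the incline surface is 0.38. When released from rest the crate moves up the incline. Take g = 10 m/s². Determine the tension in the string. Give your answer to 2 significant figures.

For the crate on the incline: the weight component along the slope is m₁g sin 53° = 6 × 10 × 0.7986 = 47.916 N and the normal force is N = m₁g cos 53° = 36.109 N.
Kinetic friction opposes the crate's motion up the incline: f = μN = 0.38 × 36.109 = 13.721 N acting down the slope.
Newton's second law for the crate (up-slope positive): T − 47.916 − 13.721 = 6 a. For the hanging weight (downward positive): 9 × 10 − T = 9 a.
Adding the two equations eliminates T: 28.363 = 15 a, so a = 1.8909 m/s².
Then from the hanging weight's equation, T = 9 × (10 − 1.8909) = 72.982 N.

73 N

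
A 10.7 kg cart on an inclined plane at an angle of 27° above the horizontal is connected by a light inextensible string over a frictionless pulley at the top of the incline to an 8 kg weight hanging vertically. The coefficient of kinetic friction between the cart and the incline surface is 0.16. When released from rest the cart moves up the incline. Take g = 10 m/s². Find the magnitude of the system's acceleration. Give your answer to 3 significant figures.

0.865 m/s²

For the cart on the incline: the weight component along the slope is m₁g sin 27° = 10.7 × 10 × 0.4540 = 48.578 N and the normal force is N = m₁g cos 27° = 95.338 N.
Kinetic friction opposes the cart's motion up the incline: f = μN = 0.16 × 95.338 = 15.254 N acting down the slope.
Newton's second law for the cart (up-slope positive): T − 48.578 − 15.254 = 10.7 a. For the hanging weight (downward positive): 8 × 10 − T = 8 a.
Adding the two equations eliminates T: 16.168 = 18.7 a, so a = 0.8646 m/s².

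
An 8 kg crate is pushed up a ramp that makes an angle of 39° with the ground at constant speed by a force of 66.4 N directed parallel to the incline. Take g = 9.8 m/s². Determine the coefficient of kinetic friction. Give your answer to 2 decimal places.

0.28

At constant speed ΣF = 0 along the incline. The applied 66.4 N acts up the slope; the weight component mg sin 39° = 49.339 N and kinetic friction μN both act down the slope.
So 66.4 = 49.339 + μ × 60.928, giving μ = (66.4 − 49.339) / 60.928 = 0.2800.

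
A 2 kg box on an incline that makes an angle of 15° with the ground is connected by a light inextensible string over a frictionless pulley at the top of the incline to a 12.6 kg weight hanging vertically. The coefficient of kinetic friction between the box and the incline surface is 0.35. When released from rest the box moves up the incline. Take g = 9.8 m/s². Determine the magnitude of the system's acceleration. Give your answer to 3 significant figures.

7.66 m/s²

For the box on the incline: the weight component along the slope is m₁g sin 15° = 2 × 9.8 × 0.2588 = 5.072 N and the normal force is N = m₁g cos 15° = 18.932 N.
Kinetic friction opposes the box's motion up the incline: f = μN = 0.35 × 18.932 = 6.626 N acting down the slope.
Newton's second law for the box (up-slope positive): T − 5.072 − 6.626 = 2 a. For the hanging weight (downward positive): 12.6 × 9.8 − T = 12.6 a.
Adding the two equations eliminates T: 111.782 = 14.6 a, so a = 7.6563 m/s².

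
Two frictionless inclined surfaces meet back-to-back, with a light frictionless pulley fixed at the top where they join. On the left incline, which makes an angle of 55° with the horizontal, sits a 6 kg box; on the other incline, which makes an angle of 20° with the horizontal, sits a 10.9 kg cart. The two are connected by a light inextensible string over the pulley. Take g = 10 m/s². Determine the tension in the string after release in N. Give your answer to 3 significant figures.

Resolve each weight along its own incline: the 6 kg mass has component 6 × 10 × sin 55° = 49.149 N down its slope, and the 10.9 kg mass has 10.9 × 10 × sin 20° = 37.280 N down its slope.
The 6 kg side's 49.149 N exceeds the other side's 37.280 N, so that mass slides down and the 10.9 kg mass slides up. Taking that direction as positive, Newton's second law for the whole system gives 49.149 − 37.280 = (6 + 10.9) a, so a = 11.869 / 16.9 = 0.7023 m/s².
For the 10.9 kg mass (up-slope positive): T − 37.280 = 10.9 × 0.7023, so T = 44.935 N.

44.9 N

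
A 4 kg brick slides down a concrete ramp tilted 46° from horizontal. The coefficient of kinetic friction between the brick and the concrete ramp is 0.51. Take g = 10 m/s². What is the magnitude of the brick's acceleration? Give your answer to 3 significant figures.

Resolving the weight along the incline: the component pulling the brick down the slope is mg sin 46° = 4 × 10 × 0.7193 = 28.772 N, and the normal force is N = mg cos 46° = 4 × 10 × 0.6947 = 27.788 N.
Kinetic friction acts up the slope with magnitude f = μN = 0.51 × 27.788 = 14.172 N.
Net force along the incline is 28.772 − 14.172 = 14.600 N, so a = 14.600 / 4 = 3.6500 m/s².

3.65 m/s²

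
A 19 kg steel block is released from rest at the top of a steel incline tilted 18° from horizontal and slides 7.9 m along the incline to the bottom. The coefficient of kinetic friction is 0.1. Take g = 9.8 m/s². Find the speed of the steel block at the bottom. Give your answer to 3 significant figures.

The weight component along the incline is mg sin 18° = 57.539 N and the normal force is N = mg cos 18° = 177.087 N.
Friction up the slope is f = μN = 0.1 × 177.087 = 17.709 N, so the net downslope force is 57.539 − 17.709 = 39.830 N and a = 39.830 / 19 = 2.0963 m/s².
Starting from rest over a distance of 7.9 m, v² = 2aL = 2 × 2.0963 × 7.9 = 33.1215, so v = 5.7551 m/s.

5.76 m/s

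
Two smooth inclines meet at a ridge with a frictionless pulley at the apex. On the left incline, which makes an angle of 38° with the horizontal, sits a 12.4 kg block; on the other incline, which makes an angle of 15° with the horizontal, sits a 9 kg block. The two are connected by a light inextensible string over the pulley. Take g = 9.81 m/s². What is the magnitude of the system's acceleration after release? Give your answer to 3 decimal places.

Resolve each weight along its own incline: the 12.4 kg mass has component 12.4 × 9.81 × sin 38° = 74.892 N down its slope, and the 9 kg mass has 9 × 9.81 × sin 15° = 22.851 N down its slope.
The 12.4 kg side's 74.892 N exceeds the other side's 22.851 N, so that mass slides down and the 9 kg mass slides up. Taking that direction as positive, Newton's second law for the whole system gives 74.892 − 22.851 = (12.4 + 9) a, so a = 52.041 / 21.4 = 2.4318 m/s².

2.432 m/s²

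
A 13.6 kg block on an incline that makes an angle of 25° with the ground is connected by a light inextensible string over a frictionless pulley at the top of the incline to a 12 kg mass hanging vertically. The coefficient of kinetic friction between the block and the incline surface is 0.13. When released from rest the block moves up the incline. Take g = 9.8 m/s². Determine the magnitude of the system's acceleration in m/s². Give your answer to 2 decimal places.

For the block on the incline: the weight component along the slope is m₁g sin 25° = 13.6 × 9.8 × 0.4226 = 56.324 N and the normal force is N = m₁g cos 25° = 120.793 N.
Kinetic friction opposes the block's motion up the incline: f = μN = 0.13 × 120.793 = 15.703 N acting down the slope.
Newton's second law for the block (up-slope positive): T − 56.324 − 15.703 = 13.6 a. For the hanging mass (downward positive): 12 × 9.8 − T = 12 a.
Adding the two equations eliminates T: 45.573 = 25.6 a, so a = 1.7802 m/s².

1.78 m/s²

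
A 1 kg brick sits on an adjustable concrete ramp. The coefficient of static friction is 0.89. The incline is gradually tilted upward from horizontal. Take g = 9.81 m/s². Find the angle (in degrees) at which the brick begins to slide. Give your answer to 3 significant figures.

At the threshold of sliding, static friction is at its maximum μ_s N and exactly balances the weight component along the incline: mg sin θ = μ_s mg cos θ.
Hence tan θ = μ_s = 0.89, so θ = arctan(0.89) = 41.6691°.

41.7°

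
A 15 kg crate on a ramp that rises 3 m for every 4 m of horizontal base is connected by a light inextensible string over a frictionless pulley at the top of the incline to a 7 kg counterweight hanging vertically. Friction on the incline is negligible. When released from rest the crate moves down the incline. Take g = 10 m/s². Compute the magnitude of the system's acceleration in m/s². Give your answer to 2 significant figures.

For the crate on the incline: the weight component along the slope is m₁g sin 36.87° = 15 × 10 × 0.6000 = 90.000 N and the normal force is N = m₁g cos 36.87° = 120.000 N.
Newton's second law for the crate (down-slope positive): 90.000 − T = 15 a. For the hanging counterweight (upward positive): T − 7 × 10 = 7 a.
Adding the two equations eliminates T: 20.000 = 22 a, so a = 0.9091 m/s².

0.91 m/s²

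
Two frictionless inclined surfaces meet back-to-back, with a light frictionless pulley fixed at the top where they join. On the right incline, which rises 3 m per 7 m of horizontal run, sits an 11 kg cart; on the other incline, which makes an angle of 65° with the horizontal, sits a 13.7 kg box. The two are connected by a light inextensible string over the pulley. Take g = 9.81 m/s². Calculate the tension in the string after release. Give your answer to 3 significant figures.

77.8 N

Resolve each weight along its own incline: the 11 kg mass has component 11 × 9.81 × sin 23.20° = 42.508 N down its slope, and the 13.7 kg mass has 13.7 × 9.81 × sin 65° = 121.805 N down its slope.
The 13.7 kg side's 121.805 N exceeds the other side's 42.508 N, so that mass slides down and the 11 kg mass slides up. Taking that direction as positive, Newton's second law for the whole system gives 121.805 − 42.508 = (11 + 13.7) a, so a = 79.297 / 24.7 = 3.2104 m/s².
For the 11 kg mass (up-slope positive): T − 42.508 = 11 × 3.2104, so T = 77.822 N.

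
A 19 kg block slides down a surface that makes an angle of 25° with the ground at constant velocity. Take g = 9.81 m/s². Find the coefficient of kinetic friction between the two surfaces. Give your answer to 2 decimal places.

At constant velocity the net force along the incline is zero: mg sin 25° = μ mg cos 25°.
So μ = tan 25° = 0.4226 / 0.9063 = 0.4663.

0.47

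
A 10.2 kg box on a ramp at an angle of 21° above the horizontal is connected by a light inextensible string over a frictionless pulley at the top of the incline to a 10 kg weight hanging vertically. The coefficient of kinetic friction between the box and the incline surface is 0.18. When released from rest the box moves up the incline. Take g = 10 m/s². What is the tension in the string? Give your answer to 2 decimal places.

For the box on the incline: the weight component along the slope is m₁g sin 21° = 10.2 × 10 × 0.3584 = 36.557 N and the normal force is N = m₁g cos 21° = 95.225 N.
Kinetic friction opposes the box's motion up the incline: f = μN = 0.18 × 95.225 = 17.140 N acting down the slope.
Newton's second law for the box (up-slope positive): T − 36.557 − 17.140 = 10.2 a. For the hanging weight (downward positive): 10 × 10 − T = 10 a.
Adding the two equations eliminates T: 46.303 = 20.2 a, so a = 2.2922 m/s².
Then from the hanging weight's equation, T = 10 × (10 − 2.2922) = 77.078 N.

77.08 N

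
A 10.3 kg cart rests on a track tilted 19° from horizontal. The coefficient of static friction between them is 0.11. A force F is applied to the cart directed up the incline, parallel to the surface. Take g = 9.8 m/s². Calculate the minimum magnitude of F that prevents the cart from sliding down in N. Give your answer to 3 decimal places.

The normal force is N = mg cos 19° = 95.441 N. With F at its minimum the cart is on the verge of sliding down, so static friction is at its maximum μ_s N = 0.11 × 95.441 = 10.499 N and acts up the slope.
Equilibrium along the incline: F + μ_s N = mg sin 19°, so F = 32.863 − 10.499 = 22.364 N.

22.364 N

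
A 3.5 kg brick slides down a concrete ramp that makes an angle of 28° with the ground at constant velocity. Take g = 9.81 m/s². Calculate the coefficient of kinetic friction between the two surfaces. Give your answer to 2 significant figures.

0.53

At constant velocity the net force along the incline is zero: mg sin 28° = μ mg cos 28°.
So μ = tan 28° = 0.4695 / 0.8829 = 0.5318.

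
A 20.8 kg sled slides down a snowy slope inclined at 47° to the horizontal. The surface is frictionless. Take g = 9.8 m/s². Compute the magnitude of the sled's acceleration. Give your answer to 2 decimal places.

Resolving the weight along the incline: the component pulling the sled down the slope is mg sin 47° = 20.8 × 9.8 × 0.7314 = 149.089 N, and the normal force is N = mg cos 47° = 20.8 × 9.8 × 0.6820 = 139.019 N.
With no friction the net force along the incline is 149.089 N, so a = g sin 47° = 149.089 / 20.8 = 7.1677 m/s².

7.17 m/s²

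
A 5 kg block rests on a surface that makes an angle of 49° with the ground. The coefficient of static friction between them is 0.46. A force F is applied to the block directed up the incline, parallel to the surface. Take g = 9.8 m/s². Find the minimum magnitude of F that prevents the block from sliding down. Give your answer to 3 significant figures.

The normal force is N = mg cos 49° = 32.147 N. With F at its minimum the block is on the verge of sliding down, so static friction is at its maximum μ_s N = 0.46 × 32.147 = 14.788 N and acts up the slope.
Equilibrium along the incline: F + μ_s N = mg sin 49°, so F = 36.981 − 14.788 = 22.193 N.

22.2 N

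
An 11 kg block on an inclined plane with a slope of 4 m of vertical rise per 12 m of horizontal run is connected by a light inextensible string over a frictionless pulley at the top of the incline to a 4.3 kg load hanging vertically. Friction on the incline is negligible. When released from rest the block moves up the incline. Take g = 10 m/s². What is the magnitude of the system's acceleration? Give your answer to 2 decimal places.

For the block on the incline: the weight component along the slope is m₁g sin 18.43° = 11 × 10 × 0.3162 = 34.782 N and the normal force is N = m₁g cos 18.43° = 104.355 N.
Newton's second law for the block (up-slope positive): T − 34.782 = 11 a. For the hanging load (downward positive): 4.3 × 10 − T = 4.3 a.
Adding the two equations eliminates T: 8.218 = 15.3 a, so a = 0.5371 m/s².

0.54 m/s²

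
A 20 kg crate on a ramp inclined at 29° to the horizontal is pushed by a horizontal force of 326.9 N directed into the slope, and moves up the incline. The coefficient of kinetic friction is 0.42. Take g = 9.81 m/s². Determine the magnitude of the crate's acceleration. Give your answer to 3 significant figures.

The horizontal push has components F cos 29° = 326.9 × 0.8746 = 285.907 N up the incline and F sin 29° = 326.9 × 0.4848 = 158.481 N pressing into the surface.
The normal force is therefore N = mg cos 29° + F sin 29° = 171.597 + 158.481 = 330.078 N, and kinetic friction down the slope is μN = 0.42 × 330.078 = 138.633 N.
Along the incline: F cos 29° − mg sin 29° − μN = ma, so 285.907 − 95.118 − 138.633 = 20 a, giving a = 2.6078 m/s².

2.61 m/s²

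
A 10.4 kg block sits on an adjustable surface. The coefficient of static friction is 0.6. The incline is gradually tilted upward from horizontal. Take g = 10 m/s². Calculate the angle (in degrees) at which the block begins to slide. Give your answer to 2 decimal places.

30.96°

At the threshold of sliding, static friction is at its maximum μ_s N and exactly balances the weight component along the incline: mg sin θ = μ_s mg cos θ.
Hence tan θ = μ_s = 0.6, so θ = arctan(0.6) = 30.9638°.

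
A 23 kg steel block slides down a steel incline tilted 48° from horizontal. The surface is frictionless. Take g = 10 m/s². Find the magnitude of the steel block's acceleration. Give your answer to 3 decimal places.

7.431 m/s²

Resolving the weight along the incline: the component pulling the steel block down the slope is mg sin 48° = 23 × 10 × 0.7431 = 170.913 N, and the normal force is N = mg cos 48° = 23 × 10 × 0.6691 = 153.893 N.
With no friction the net force along the incline is 170.913 N, so a = g sin 48° = 170.913 / 23 = 7.4310 m/s².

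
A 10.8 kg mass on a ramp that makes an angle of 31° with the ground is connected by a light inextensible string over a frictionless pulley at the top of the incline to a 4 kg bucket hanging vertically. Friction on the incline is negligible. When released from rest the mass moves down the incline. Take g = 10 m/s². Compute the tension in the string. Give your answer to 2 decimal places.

For the mass on the incline: the weight component along the slope is m₁g sin 31° = 10.8 × 10 × 0.5150 = 55.620 N and the normal force is N = m₁g cos 31° = 92.574 N.
Newton's second law for the mass (down-slope positive): 55.620 − T = 10.8 a. For the hanging bucket (upward positive): T − 4 × 10 = 4 a.
Adding the two equations eliminates T: 15.620 = 14.8 a, so a = 1.0554 m/s².
Then from the hanging bucket's equation, T = 4 × (10 + 1.0554) = 44.222 N.

44.22 N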